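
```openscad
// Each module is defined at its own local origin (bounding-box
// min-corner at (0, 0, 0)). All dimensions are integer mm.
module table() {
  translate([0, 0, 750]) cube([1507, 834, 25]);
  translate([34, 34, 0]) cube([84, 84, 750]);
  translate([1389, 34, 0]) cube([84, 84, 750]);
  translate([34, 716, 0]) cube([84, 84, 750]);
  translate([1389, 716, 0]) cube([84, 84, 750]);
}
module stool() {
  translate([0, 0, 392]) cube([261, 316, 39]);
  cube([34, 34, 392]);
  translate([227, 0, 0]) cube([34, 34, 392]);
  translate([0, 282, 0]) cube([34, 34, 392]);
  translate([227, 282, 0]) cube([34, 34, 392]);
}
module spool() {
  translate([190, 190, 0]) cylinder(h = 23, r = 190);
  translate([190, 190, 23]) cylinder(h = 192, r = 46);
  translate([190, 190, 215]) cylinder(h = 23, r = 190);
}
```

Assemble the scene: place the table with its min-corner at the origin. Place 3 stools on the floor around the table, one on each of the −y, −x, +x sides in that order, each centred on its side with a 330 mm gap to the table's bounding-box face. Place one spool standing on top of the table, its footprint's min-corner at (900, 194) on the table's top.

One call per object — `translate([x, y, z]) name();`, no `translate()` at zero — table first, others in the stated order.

table();
translate([623, -646, 0]) stool();
translate([-591, 259, 0]) stool();
translate([1837, 259, 0]) stool();
translate([900, 194, 775]) spool();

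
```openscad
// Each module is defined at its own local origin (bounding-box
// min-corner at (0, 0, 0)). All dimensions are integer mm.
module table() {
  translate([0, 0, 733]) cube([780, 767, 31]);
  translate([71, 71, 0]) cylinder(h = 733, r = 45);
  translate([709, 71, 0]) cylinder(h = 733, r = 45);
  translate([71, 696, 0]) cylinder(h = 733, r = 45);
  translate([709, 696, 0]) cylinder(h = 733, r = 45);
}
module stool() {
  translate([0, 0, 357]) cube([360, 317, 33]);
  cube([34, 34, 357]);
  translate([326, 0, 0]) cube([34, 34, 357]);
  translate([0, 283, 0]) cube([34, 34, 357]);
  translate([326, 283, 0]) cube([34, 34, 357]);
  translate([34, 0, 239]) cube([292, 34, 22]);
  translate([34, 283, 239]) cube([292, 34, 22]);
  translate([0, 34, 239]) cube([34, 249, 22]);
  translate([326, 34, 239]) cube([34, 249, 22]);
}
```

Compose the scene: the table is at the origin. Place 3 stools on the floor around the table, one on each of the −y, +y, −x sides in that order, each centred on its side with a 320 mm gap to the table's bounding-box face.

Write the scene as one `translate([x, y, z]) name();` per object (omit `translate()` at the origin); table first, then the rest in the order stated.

table();
translate([210, -637, 0]) stool();
translate([210, 1087, 0]) stool();
translate([-680, 225, 0]) stool();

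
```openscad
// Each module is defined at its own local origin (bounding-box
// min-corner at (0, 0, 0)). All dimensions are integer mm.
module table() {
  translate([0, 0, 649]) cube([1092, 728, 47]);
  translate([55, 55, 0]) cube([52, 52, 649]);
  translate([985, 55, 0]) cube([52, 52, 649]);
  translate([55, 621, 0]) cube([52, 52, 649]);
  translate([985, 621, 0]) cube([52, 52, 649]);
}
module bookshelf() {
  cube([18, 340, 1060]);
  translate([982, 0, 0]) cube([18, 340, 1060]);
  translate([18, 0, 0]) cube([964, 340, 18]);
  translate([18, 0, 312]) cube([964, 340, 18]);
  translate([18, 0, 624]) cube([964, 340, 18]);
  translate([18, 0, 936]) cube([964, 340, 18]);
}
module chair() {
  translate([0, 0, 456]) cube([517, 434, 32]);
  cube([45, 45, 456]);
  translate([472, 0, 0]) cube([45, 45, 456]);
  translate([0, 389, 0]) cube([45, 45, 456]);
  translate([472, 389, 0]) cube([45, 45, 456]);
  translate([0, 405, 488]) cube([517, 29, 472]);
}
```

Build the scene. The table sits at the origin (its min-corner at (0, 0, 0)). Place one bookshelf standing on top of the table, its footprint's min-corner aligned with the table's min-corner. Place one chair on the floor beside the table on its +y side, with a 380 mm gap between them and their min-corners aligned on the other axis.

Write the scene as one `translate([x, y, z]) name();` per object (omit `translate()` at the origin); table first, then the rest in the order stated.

table();
translate([0, 0, 696]) bookshelf();
translate([0, 1108, 0]) chair();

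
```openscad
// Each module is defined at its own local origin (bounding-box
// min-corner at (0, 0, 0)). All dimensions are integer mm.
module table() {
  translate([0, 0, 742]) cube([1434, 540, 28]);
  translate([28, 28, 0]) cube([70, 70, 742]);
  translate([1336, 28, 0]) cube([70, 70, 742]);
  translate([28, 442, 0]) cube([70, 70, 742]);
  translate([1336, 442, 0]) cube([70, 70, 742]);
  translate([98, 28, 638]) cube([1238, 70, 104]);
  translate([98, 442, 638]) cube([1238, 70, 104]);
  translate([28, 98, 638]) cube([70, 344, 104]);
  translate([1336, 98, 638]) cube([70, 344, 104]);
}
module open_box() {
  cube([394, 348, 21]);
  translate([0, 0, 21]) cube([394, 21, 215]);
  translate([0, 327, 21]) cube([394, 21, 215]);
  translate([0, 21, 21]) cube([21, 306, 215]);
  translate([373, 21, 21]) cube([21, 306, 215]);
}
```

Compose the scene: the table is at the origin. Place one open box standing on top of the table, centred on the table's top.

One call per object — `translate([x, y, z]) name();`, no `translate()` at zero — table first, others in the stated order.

table();
translate([520, 96, 770]) open_box();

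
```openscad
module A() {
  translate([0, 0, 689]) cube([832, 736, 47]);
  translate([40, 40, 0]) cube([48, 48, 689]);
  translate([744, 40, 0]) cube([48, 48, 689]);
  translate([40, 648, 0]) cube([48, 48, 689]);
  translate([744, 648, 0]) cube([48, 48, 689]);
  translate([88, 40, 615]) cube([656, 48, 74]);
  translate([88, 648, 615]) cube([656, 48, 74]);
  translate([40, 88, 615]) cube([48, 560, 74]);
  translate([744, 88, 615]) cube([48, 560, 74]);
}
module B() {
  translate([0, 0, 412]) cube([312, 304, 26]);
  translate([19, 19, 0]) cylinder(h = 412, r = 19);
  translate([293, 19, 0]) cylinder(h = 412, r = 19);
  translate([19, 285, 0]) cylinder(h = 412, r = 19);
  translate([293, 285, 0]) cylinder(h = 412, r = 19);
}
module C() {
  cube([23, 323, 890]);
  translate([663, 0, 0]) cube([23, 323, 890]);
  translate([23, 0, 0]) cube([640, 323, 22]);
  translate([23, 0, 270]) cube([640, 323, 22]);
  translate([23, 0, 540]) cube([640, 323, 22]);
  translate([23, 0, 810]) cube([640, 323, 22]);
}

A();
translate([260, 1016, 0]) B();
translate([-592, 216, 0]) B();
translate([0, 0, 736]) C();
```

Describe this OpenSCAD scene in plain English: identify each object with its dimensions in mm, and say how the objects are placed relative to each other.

A is a rectangular dining table. The top is 832×736×47 mm with its upper surface at z = 736 mm. It stands on four 48×48 mm square legs, each inset 40 mm from the nearest pair of top edges, running from the floor to the underside of the top. Four apron rails, 48 mm thick and 74 mm tall, run between adjacent legs with their top edges flush with the underside of the top and their outer faces flush with the legs' outer faces.

B is a simple wooden stool: a rectangular seat 312 mm (x) by 304 mm (y), 26 mm thick, top face at z = 438 mm, on four round legs, each 38 mm in diameter. The legs rest on z = 0, each leg's axis is inset half a diameter from the nearest pair of seat edges (so the leg's bounding box is flush with the corner).

C is an open bookshelf. Two side panels, each 23 mm thick, 323 mm deep and 890 mm tall, stand 686 mm apart (outside-to-outside). Between them sit 4 shelves, each 22 mm thick and 323 mm deep, spanning the full gap between the sides. The bottom shelf rests on the floor (its underside at z = 0) and the clear gap between one shelf's top and the next shelf's underside is 248 mm.

Two stools sit around the table at the +y, −x sides. The bookshelf is on top of the table.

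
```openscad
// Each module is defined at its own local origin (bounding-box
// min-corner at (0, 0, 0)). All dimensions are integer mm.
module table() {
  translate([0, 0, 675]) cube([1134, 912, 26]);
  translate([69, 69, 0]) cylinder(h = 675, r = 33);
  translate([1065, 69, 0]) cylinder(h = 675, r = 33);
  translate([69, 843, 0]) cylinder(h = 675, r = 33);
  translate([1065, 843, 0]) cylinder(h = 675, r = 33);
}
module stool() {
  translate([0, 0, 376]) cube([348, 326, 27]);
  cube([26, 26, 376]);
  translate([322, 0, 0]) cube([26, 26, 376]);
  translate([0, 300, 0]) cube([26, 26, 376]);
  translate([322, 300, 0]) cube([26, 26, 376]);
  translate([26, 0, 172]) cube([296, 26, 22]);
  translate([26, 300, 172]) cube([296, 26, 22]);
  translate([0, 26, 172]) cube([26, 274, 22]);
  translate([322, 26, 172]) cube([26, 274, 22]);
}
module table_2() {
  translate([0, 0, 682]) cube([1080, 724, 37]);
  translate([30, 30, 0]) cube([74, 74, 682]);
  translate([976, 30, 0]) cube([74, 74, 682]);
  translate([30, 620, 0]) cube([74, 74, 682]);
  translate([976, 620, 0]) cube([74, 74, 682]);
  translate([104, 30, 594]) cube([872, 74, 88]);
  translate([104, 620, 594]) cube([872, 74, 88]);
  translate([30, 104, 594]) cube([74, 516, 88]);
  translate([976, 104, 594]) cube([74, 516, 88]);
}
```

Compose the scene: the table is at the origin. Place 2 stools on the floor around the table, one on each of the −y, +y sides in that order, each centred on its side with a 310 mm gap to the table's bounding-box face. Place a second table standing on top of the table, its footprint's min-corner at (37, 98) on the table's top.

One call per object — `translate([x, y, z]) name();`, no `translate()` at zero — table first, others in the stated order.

table();
translate([393, -636, 0]) stool();
translate([393, 1222, 0]) stool();
translate([37, 98, 701]) table_2();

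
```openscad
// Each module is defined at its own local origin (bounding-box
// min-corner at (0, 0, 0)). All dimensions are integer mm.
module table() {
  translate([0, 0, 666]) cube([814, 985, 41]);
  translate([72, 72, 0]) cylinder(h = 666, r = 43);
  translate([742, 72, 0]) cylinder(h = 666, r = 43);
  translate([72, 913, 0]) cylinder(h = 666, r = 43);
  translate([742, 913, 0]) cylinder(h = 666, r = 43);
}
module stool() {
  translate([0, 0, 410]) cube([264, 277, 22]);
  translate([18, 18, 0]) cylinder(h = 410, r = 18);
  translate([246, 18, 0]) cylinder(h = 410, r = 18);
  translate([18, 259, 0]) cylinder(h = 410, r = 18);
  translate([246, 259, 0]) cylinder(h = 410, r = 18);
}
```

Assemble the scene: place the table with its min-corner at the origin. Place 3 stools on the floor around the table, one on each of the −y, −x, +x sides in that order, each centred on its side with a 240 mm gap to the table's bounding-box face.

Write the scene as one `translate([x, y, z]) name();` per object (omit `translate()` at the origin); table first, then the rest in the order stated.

table();
translate([275, -517, 0]) stool();
translate([-504, 354, 0]) stool();
translate([1054, 354, 0]) stool();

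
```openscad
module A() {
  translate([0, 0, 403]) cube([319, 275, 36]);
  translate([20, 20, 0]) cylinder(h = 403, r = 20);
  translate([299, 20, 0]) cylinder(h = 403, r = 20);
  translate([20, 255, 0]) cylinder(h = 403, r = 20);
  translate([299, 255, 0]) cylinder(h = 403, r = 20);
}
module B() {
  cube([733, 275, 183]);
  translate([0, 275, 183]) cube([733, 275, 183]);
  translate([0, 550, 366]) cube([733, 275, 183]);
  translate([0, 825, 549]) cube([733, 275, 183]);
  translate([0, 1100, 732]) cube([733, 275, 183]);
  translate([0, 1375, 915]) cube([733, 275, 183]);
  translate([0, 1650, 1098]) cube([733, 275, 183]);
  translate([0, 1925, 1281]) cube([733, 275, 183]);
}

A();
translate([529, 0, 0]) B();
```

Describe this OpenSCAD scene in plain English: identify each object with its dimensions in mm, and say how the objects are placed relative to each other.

A is a four-legged stool. The seat is a 319×275×36 mm slab whose top surface is at z = 439 mm; four round legs, each 40 mm in diameter, run from the floor (z = 0) to the underside of the seat, each leg's axis is inset half a diameter from the nearest pair of seat edges (so the leg's bounding box is flush with the corner).

B is a run of 8 identical solid stair steps. Each tread is 733×275 mm and each step block is 183 mm high. Step 1 rests on the floor; step k is offset from step 1 by (k−1)×275 mm in y and (k−1)×183 mm in z.

The staircase is on the floor beside the stool on its +x side.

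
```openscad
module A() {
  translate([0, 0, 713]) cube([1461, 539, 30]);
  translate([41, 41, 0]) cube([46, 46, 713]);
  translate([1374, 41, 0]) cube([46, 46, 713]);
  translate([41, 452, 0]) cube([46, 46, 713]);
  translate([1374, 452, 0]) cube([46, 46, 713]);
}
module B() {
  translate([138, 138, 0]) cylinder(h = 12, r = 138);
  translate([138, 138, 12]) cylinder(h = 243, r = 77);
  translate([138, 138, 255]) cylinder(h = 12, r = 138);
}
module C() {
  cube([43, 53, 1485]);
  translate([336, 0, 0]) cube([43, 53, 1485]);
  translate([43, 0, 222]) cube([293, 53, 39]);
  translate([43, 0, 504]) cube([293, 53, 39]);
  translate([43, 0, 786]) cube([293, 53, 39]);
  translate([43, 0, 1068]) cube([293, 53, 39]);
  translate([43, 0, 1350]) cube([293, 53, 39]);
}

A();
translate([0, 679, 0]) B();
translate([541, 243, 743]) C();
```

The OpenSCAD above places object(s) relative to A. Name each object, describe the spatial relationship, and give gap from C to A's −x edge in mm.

A is a table. B is a spool. C is a ladder. The spool is on the floor beside the table on its +y side. The ladder is on top of the table, centred. The gap from the ladder to the table's −x edge is 541 mm.

The ladder's min-x is at 541; the table's min-x is 0; gap = 541 mm.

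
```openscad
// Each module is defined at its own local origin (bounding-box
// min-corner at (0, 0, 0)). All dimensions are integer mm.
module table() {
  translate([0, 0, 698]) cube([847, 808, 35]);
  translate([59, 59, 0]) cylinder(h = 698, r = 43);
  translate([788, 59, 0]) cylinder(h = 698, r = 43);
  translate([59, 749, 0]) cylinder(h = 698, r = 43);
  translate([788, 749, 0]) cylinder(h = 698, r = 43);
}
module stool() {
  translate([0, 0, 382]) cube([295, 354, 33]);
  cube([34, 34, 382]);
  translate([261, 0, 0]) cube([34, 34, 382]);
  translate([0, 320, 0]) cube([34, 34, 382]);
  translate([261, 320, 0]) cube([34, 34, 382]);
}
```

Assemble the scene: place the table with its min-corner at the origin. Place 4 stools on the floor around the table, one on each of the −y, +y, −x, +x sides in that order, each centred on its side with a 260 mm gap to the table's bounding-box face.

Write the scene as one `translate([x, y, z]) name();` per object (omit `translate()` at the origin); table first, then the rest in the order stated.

table();
translate([276, -614, 0]) stool();
translate([276, 1068, 0]) stool();
translate([-555, 227, 0]) stool();
translate([1107, 227, 0]) stool();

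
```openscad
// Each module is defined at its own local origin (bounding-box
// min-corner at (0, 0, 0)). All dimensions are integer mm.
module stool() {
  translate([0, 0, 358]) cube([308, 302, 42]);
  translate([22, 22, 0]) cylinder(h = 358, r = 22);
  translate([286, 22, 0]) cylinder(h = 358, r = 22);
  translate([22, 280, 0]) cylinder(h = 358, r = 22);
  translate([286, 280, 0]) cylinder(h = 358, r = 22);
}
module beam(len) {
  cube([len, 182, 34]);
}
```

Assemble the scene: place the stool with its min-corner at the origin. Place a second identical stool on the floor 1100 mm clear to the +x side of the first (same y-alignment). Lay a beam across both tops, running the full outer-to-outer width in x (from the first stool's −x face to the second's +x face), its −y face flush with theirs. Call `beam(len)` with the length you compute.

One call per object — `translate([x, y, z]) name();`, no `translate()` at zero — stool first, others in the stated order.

stool();
translate([1408, 0, 0]) stool();
translate([0, 0, 400]) beam(1716);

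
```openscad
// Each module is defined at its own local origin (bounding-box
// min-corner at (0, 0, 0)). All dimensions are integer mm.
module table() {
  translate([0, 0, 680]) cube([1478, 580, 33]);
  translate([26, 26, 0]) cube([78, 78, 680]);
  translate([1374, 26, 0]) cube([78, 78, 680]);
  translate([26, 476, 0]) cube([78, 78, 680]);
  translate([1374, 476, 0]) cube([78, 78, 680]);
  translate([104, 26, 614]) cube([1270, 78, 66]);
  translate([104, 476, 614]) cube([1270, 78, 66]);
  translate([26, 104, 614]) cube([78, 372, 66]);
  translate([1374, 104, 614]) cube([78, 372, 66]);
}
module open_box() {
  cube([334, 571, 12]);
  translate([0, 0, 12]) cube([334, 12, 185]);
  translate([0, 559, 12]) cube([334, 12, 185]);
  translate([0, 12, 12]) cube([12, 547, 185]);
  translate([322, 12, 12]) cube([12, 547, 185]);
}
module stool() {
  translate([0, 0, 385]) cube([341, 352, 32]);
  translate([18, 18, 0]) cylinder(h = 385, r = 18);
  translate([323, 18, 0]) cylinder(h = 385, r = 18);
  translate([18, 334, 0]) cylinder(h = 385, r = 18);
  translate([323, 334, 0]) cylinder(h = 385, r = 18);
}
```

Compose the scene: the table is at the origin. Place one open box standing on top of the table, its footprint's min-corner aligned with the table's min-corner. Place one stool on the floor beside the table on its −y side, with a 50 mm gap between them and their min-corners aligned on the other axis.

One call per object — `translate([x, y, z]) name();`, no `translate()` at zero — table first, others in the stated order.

table();
translate([0, 0, 713]) open_box();
translate([0, -402, 0]) stool();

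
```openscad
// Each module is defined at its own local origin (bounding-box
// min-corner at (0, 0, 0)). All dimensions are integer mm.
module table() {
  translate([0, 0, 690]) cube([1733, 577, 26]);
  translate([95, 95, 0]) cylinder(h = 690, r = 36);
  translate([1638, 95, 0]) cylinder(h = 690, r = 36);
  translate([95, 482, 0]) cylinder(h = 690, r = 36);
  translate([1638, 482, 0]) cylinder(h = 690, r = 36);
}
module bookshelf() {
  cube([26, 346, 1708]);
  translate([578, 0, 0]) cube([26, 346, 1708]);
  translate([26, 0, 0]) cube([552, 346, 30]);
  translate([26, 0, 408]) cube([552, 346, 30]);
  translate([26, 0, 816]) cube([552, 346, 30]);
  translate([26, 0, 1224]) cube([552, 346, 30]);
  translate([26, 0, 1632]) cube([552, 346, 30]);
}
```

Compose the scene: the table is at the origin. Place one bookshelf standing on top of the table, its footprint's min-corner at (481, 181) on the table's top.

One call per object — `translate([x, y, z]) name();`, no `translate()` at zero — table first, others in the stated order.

table();
translate([481, 181, 716]) bookshelf();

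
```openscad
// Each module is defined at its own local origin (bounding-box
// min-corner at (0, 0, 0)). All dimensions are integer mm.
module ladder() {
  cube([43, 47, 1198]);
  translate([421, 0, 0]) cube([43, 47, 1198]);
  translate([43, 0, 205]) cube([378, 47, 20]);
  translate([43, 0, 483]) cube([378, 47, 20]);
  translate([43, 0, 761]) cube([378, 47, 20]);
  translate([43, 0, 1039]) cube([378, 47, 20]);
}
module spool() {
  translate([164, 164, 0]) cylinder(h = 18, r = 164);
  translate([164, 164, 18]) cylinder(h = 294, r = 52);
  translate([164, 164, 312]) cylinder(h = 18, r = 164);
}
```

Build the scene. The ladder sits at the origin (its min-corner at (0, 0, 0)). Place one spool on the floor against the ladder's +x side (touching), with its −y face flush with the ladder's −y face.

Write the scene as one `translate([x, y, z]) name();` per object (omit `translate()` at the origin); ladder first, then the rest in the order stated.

ladder();
translate([464, 0, 0]) spool();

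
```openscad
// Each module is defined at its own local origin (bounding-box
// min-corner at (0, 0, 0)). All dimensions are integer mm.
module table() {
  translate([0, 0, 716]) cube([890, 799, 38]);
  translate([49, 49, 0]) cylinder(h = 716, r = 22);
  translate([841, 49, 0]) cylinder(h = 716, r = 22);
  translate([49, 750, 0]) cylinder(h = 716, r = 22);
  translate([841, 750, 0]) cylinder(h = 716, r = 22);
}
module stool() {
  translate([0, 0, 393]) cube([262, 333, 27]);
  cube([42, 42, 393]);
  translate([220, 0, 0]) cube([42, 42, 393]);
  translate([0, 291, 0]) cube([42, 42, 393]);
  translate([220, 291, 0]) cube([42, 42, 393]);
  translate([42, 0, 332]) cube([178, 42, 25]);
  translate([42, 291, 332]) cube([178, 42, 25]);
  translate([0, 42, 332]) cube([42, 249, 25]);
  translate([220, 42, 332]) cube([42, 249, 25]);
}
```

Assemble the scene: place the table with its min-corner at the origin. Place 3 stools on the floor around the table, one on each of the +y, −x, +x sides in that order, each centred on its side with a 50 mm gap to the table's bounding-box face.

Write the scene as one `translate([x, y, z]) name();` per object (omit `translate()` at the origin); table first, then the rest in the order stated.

table();
translate([314, 849, 0]) stool();
translate([-312, 233, 0]) stool();
translate([940, 233, 0]) stool();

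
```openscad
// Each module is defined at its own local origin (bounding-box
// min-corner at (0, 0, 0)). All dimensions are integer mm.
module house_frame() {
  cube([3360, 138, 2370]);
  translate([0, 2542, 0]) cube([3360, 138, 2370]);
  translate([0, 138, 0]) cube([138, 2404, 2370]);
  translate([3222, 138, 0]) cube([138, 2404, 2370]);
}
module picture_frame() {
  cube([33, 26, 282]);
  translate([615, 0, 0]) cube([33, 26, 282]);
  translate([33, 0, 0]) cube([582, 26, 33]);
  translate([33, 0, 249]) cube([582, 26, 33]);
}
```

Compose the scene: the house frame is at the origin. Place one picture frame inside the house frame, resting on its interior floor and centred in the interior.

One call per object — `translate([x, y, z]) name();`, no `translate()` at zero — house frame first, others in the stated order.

house_frame();
translate([1356, 1327, 0]) picture_frame();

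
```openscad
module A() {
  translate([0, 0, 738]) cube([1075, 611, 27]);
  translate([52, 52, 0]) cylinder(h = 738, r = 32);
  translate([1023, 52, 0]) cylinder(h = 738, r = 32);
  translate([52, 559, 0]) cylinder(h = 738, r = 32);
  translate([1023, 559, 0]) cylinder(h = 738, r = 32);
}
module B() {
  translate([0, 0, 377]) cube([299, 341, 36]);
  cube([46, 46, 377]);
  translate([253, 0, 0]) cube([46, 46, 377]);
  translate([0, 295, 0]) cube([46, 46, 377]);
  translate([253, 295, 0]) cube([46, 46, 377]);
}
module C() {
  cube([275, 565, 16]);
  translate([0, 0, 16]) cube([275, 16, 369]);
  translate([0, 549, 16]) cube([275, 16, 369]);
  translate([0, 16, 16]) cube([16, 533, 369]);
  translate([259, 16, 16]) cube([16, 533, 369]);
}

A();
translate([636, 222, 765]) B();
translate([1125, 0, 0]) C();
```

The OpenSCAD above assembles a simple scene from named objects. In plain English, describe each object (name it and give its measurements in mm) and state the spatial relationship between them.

A is a table with a 1075×611 mm rectangular top, 27 mm thick, top surface at z = 765 mm, supported by four round legs of 64 mm diameter, each leg's bounding box inset 20 mm from the nearest pair of top edges, running from the floor.

B is a simple wooden stool: a rectangular seat 299 mm (x) by 341 mm (y), 36 mm thick, top face at z = 413 mm, on four square legs, each 46×46 mm in cross-section. The legs rest on z = 0, each flush with a corner of the seat.

C is an open storage box with external size 275×565×385 mm and wall thickness 16 mm (the base is also 16 mm thick). The base covers the whole footprint; the four walls stand on the base, with the y-facing walls full-width and the x-facing walls fitting between their inner faces.

The stool is on top of the table. The open box is on the floor beside the table on its +x side.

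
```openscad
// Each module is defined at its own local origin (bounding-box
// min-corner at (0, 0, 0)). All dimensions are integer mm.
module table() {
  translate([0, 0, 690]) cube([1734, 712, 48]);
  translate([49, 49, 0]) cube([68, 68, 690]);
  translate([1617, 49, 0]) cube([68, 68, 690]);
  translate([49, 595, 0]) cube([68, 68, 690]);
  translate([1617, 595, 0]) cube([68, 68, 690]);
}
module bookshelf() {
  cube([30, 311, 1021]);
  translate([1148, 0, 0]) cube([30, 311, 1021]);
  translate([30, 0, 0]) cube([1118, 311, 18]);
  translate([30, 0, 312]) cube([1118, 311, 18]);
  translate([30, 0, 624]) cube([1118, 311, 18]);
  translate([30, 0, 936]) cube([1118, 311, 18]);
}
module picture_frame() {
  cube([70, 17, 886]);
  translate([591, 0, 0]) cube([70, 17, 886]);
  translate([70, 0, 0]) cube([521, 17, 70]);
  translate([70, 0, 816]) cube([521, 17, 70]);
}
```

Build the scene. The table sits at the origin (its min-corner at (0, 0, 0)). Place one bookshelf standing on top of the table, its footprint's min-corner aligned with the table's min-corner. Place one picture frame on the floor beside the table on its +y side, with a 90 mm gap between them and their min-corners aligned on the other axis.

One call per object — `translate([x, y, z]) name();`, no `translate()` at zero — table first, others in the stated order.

table();
translate([0, 0, 738]) bookshelf();
translate([0, 802, 0]) picture_frame();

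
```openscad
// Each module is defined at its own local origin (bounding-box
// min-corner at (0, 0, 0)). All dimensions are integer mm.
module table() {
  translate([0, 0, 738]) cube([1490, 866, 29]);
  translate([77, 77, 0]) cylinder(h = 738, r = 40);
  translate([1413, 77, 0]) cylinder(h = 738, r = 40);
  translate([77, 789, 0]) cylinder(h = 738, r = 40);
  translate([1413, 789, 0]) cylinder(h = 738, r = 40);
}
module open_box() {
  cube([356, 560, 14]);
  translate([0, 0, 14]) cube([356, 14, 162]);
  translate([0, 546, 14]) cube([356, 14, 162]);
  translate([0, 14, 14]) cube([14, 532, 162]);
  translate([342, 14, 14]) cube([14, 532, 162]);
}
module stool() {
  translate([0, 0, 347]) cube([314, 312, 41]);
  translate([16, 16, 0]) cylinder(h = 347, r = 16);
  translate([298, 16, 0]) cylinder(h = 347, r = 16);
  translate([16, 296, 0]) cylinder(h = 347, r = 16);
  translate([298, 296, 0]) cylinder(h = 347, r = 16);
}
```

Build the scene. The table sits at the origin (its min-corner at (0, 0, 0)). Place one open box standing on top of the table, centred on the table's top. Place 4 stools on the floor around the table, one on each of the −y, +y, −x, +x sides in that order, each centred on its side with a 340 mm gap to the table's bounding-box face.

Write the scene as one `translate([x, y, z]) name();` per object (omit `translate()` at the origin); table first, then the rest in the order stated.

table();
translate([567, 153, 767]) open_box();
translate([588, -652, 0]) stool();
translate([588, 1206, 0]) stool();
translate([-654, 277, 0]) stool();
translate([1830, 277, 0]) stool();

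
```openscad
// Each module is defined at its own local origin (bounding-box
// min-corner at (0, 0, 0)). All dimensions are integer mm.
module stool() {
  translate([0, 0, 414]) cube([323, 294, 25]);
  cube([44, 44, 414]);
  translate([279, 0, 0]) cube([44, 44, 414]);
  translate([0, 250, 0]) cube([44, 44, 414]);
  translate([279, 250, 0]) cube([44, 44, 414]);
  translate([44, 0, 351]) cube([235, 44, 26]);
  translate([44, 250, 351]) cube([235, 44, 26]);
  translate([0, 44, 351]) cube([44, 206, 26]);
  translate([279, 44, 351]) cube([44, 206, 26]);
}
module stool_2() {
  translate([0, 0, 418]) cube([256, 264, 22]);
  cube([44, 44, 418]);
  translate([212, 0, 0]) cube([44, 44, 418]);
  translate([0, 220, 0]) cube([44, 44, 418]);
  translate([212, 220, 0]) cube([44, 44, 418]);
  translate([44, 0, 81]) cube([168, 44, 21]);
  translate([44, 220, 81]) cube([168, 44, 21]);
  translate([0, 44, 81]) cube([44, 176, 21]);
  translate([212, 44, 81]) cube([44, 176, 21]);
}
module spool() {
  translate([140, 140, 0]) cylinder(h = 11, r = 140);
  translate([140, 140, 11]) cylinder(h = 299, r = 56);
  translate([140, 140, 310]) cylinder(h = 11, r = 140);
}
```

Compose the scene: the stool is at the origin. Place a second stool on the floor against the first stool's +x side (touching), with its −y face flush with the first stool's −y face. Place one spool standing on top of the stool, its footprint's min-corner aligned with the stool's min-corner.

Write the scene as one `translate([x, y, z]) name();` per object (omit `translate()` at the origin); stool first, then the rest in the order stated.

stool();
translate([323, 0, 0]) stool_2();
translate([0, 0, 439]) spool();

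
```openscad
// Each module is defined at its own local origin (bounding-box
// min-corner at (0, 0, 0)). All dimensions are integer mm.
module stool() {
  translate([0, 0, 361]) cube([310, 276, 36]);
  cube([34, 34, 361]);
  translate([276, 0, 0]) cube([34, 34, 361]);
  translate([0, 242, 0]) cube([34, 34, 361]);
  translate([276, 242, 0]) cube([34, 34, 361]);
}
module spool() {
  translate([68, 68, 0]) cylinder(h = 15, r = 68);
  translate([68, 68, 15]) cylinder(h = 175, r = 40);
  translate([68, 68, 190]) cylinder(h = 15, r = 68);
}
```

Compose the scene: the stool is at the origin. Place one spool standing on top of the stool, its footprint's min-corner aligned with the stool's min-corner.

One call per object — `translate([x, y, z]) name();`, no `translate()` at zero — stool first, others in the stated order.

stool();
translate([0, 0, 397]) spool();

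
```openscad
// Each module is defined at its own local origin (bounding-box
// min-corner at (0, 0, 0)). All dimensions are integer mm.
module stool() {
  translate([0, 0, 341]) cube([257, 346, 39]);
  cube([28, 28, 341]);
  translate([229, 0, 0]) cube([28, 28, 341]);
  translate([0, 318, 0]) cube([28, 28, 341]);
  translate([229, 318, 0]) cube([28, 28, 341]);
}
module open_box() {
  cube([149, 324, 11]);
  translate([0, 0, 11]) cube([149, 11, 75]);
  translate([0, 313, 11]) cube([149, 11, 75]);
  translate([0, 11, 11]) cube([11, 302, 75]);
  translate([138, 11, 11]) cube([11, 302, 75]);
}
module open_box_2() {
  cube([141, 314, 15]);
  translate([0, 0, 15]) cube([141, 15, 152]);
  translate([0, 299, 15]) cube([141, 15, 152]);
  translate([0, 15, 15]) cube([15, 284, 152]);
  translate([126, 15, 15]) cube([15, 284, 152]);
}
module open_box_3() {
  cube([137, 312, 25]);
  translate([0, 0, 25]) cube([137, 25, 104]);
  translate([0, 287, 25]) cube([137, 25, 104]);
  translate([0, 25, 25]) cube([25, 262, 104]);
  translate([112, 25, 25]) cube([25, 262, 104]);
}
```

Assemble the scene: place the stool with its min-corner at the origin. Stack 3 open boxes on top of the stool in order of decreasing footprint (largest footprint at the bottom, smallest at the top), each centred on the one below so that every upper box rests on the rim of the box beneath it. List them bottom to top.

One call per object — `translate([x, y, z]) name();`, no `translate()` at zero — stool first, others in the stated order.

stool();
translate([54, 11, 380]) open_box();
translate([58, 16, 466]) open_box_2();
translate([60, 17, 633]) open_box_3();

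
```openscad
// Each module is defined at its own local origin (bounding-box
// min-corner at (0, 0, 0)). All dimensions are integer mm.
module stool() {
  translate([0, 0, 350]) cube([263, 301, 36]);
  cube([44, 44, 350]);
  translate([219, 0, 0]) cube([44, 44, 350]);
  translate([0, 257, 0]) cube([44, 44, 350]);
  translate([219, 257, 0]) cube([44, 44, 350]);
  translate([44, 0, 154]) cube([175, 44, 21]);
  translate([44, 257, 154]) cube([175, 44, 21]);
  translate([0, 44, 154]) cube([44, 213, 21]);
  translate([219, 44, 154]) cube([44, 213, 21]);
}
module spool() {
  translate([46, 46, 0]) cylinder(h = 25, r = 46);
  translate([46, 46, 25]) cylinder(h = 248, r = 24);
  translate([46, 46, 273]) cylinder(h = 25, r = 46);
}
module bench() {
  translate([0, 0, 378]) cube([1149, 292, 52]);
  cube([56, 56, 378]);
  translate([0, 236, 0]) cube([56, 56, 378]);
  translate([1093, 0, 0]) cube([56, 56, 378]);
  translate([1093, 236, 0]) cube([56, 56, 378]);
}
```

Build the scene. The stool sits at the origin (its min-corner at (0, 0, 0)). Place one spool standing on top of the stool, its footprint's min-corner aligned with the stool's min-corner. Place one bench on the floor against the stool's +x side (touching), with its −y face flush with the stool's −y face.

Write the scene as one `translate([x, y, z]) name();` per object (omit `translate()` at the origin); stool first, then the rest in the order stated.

stool();
translate([0, 0, 386]) spool();
translate([263, 0, 0]) bench();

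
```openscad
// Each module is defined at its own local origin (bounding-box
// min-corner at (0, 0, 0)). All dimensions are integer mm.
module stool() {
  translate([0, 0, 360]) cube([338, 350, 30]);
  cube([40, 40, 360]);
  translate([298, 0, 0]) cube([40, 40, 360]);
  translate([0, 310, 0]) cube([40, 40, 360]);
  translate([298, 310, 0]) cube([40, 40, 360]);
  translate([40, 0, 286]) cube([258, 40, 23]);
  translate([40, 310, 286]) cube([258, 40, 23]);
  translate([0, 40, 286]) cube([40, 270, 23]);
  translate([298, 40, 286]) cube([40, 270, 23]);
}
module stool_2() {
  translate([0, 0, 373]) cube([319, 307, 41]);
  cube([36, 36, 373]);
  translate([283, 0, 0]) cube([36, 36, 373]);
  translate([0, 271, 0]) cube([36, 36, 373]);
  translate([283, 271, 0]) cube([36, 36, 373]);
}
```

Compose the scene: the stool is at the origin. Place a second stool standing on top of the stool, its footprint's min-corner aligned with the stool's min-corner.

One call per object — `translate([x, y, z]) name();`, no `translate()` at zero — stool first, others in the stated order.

stool();
translate([0, 0, 390]) stool_2();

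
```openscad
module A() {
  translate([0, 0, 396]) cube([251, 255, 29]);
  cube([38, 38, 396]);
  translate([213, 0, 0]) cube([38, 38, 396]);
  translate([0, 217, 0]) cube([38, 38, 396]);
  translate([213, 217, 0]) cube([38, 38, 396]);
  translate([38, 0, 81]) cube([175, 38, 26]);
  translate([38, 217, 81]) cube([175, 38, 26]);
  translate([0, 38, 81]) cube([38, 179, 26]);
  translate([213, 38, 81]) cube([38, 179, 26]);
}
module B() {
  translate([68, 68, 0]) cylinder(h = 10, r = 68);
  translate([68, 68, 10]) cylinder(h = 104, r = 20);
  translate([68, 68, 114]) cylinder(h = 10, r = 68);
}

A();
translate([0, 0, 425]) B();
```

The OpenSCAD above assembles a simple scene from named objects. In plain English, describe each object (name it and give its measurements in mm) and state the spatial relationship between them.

A is a simple wooden stool: a rectangular seat 251 mm (x) by 255 mm (y), 29 mm thick, top face at z = 425 mm, on four square legs, each 38×38 mm in cross-section. The legs rest on z = 0, each flush with a corner of the seat. Four stretchers, 38 mm wide and 26 mm tall, connect adjacent legs with their undersides at z = 81 mm, each running between the inner faces of the legs it joins and aligned with the legs' outer faces on the other axis.

B is a spool: two coaxial disc flanges of radius 68 mm and thickness 10 mm, joined by a core cylinder of radius 20 mm and height 104 mm. The lower flange rests on z = 0 and the three cylinders share a vertical axis.

The spool is on top of the stool.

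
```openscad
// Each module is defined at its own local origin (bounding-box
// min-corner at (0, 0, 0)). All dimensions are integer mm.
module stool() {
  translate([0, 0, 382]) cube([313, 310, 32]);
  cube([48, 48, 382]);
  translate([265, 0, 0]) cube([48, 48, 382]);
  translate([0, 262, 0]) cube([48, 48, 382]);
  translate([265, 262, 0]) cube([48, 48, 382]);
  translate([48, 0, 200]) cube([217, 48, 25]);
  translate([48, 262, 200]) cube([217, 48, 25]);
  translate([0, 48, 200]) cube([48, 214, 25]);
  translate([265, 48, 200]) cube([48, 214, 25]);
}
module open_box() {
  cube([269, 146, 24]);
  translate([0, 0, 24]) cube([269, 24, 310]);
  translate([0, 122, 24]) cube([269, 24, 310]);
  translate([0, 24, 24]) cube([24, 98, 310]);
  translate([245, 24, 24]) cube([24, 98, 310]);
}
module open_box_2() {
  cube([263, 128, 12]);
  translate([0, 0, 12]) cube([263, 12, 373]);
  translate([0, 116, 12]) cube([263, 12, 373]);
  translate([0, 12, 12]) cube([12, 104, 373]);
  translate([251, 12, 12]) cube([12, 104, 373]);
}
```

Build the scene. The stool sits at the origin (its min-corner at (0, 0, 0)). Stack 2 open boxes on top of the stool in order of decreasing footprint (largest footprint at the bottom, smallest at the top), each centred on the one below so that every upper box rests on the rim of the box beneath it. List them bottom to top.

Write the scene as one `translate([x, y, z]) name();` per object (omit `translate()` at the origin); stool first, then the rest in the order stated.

stool();
translate([22, 82, 414]) open_box();
translate([25, 91, 748]) open_box_2();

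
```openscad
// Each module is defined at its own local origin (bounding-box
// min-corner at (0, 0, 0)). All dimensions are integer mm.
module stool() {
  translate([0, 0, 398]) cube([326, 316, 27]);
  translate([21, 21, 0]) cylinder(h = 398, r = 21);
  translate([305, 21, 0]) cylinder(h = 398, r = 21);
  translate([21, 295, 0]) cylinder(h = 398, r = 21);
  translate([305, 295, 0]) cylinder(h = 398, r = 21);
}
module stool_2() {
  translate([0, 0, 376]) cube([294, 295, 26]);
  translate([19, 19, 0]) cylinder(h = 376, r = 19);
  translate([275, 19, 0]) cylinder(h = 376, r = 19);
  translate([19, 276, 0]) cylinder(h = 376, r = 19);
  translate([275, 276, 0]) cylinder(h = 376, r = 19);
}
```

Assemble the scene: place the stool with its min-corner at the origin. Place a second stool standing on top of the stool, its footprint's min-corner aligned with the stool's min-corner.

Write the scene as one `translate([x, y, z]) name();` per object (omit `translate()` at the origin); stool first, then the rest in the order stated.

stool();
translate([0, 0, 425]) stool_2();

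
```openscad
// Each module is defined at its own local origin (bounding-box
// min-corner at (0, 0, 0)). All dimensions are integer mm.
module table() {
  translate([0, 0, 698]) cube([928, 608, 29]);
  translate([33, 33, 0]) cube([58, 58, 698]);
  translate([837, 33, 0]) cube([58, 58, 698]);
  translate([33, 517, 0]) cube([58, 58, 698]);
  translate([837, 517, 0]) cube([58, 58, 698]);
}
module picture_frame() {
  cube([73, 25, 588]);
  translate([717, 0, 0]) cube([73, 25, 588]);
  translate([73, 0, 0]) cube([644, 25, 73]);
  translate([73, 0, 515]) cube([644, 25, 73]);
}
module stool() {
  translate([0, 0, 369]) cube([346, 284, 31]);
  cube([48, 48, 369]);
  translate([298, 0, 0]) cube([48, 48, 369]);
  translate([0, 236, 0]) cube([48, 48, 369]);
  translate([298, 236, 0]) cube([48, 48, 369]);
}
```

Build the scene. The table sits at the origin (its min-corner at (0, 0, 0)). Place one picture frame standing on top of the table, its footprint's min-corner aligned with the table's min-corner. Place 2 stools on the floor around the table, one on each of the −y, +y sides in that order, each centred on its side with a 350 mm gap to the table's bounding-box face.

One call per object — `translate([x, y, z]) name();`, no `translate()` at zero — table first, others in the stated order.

table();
translate([0, 0, 727]) picture_frame();
translate([291, -634, 0]) stool();
translate([291, 958, 0]) stool();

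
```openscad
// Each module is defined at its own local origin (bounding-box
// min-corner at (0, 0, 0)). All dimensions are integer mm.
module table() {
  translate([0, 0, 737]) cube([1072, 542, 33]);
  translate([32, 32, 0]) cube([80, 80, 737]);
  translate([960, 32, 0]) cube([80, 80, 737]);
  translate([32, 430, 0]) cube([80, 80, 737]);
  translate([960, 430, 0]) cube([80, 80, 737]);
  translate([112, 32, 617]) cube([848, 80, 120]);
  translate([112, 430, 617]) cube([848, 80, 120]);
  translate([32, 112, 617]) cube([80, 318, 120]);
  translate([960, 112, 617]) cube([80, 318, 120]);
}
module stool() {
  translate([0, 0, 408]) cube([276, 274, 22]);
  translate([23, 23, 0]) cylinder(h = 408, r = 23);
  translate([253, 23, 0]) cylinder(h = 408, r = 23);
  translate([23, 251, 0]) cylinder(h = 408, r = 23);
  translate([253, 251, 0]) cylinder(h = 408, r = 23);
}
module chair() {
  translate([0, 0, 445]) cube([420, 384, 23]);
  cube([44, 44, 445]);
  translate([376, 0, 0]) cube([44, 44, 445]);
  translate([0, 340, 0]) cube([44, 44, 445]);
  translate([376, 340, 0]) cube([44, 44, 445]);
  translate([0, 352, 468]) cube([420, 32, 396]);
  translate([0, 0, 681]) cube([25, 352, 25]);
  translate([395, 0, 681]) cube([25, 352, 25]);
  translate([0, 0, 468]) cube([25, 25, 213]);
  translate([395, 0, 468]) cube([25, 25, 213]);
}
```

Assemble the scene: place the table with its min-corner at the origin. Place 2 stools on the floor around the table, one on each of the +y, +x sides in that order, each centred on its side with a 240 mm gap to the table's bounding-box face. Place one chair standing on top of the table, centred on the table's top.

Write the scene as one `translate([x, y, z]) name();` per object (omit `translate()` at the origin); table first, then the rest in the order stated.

table();
translate([398, 782, 0]) stool();
translate([1312, 134, 0]) stool();
translate([326, 79, 770]) chair();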